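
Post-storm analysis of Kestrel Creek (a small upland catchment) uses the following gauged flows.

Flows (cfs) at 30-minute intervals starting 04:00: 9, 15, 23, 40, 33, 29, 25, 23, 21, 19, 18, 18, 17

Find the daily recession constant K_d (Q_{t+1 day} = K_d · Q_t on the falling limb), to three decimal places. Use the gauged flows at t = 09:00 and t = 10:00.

K_d ≈ 0.254

Between t = 09:00 and t = 10:00 the flow falls from 18 to 17 cfs over 2×0.5 h = 1 h.
Per-interval ratio K = (17/18)^(1/2) = 0.9718; K_d = K^(24/0.5) = 0.254.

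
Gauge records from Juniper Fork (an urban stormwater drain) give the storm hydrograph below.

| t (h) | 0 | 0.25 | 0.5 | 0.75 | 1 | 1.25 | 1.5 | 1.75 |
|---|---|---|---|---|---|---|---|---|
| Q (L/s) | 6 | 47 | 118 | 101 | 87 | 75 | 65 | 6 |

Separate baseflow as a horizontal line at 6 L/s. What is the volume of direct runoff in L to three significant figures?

V ≈ 4.11 × 10^5 L

Direct-runoff ordinates (Q − Q_b): 0.0, 41.0, 112.0, 95.0, 81.0, 69.0, 59.0, 0.0 L/s.
ΣQ_DR = 457.0 L/s.
With Δt = 0.25 h = 900 s, V = ΣQ_DR · Δt = 457.0 × 900 = 4.11 × 10^5 L.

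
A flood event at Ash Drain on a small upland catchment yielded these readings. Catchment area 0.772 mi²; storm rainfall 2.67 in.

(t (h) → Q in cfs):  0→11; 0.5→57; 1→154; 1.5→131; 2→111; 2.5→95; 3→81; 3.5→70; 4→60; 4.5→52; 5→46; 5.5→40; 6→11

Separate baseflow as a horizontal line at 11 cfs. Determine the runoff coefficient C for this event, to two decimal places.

ΣQ_DR = 776.0 cfs; V = ΣQ_DR·Δt = 1.397 × 10^6 ft³.
Runoff depth d = V / A = 0.7788 in.
C = d / P = 0.7788 / 2.67 = 0.29.

C ≈ 0.29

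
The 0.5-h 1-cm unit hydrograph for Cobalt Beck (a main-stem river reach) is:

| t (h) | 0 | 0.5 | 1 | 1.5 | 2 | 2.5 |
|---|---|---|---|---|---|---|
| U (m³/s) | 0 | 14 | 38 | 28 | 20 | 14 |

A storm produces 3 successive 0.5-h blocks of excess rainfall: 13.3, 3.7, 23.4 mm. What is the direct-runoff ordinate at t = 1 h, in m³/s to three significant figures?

Q ≈ 55.7 m³/s

By discrete convolution, Q_j = Σ (P_i / 10 mm) · U_{j−i}.
At t = 1 h (j=2): Q = (13.3/10)·38 + (3.7/10)·14 + (23.4/10)·0 = 55.7 m³/s.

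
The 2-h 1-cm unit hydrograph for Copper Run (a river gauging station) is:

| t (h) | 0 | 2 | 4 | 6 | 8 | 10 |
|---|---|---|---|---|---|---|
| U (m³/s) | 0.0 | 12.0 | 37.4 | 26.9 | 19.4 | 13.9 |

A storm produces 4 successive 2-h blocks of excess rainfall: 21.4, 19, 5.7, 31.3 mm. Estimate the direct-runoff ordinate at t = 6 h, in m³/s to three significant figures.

Q ≈ 135 m³/s

By discrete convolution, Q_j = Σ (P_i / 10 mm) · U_{j−i}.
At t = 6 h (j=3): Q = (21.4/10)·26.9 + (19/10)·37.4 + (5.7/10)·12.0 + (31.3/10)·0.0 = 135 m³/s.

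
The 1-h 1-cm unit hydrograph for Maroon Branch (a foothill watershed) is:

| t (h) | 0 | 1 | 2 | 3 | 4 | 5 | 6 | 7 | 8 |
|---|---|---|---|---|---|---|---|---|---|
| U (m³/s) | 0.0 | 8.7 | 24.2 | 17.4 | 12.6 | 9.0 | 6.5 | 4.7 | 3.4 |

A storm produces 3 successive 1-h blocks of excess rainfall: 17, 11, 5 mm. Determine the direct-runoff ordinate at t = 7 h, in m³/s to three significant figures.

Q ≈ 19.6 m³/s

By discrete convolution, Q_j = Σ (P_i / 10 mm) · U_{j−i}.
At t = 7 h (j=7): Q = (17/10)·4.7 + (11/10)·6.5 + (5/10)·9.0 = 19.6 m³/s.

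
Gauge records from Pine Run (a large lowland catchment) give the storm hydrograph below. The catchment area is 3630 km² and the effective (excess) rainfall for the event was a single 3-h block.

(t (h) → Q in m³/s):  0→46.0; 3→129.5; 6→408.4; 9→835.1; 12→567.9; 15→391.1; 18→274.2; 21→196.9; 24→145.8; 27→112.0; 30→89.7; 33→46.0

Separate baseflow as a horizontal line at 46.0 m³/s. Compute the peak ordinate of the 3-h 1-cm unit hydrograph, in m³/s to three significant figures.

Direct runoff: 0.0, 83.5, 362.4, 789.1, 521.9, 345.1, 228.2, 150.9, 99.8, 66.0, 43.7, 0.0 m³/s; ΣQ_DR = 2691 m³/s, peak = 789.1 m³/s.
Runoff depth d = ΣQ_DR·Δt / A = 2691 × 10800 / (3630 km²) = 8.005 mm.
The 1-cm UH is the DRH scaled by (10 mm)/d, so U_p = 789.1 × 10/8.005 = 986 m³/s.

U_p ≈ 986 m³/s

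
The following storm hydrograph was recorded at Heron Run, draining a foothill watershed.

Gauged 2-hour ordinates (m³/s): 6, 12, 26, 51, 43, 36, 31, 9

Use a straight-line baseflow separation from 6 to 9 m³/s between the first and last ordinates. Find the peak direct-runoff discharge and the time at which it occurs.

Q_p = 43.71 m³/s at t = 6 h

Subtracting baseflow gives direct-runoff ordinates: 0.00, 5.57, 19.14, 43.71, 35.29, 27.86, 22.43, 0.00 m³/s.
The maximum is 43.71 m³/s, occurring at the reading for t = 6 h.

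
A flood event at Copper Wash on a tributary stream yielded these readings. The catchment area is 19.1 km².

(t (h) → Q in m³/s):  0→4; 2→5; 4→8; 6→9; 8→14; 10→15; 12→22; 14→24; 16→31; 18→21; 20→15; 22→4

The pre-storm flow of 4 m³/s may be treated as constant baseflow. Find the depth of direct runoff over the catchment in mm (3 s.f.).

Direct runoff: 0.0, 1.0, 4.0, 5.0, 10.0, 11.0, 18.0, 20.0, 27.0, 17.0, 11.0, 0.0 m³/s; ΣQ_DR = 124.0 m³/s.
V = ΣQ_DR · Δt = 124.0 × 7200 s = 8.928 × 10^5 m³.
Over A = 19.1 km², depth = V / A = 46.7 mm.

d ≈ 46.7 mm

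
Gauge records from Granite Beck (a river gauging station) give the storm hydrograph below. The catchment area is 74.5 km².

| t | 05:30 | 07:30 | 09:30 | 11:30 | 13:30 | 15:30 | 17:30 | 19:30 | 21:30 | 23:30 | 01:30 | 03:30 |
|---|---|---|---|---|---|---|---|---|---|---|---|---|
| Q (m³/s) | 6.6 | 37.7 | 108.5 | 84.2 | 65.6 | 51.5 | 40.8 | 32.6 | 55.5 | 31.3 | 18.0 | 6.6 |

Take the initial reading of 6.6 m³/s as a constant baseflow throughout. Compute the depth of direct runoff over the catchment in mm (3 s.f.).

Direct runoff: 0.0, 31.1, 101.9, 77.6, 59.0, 44.9, 34.2, 26.0, 48.9, 24.7, 11.4, 0.0 m³/s; ΣQ_DR = 459.7 m³/s.
V = ΣQ_DR · Δt = 459.7 × 7200 s = 3.310 × 10^6 m³.
Over A = 74.5 km², depth = V / A = 44.4 mm.

d ≈ 44.4 mm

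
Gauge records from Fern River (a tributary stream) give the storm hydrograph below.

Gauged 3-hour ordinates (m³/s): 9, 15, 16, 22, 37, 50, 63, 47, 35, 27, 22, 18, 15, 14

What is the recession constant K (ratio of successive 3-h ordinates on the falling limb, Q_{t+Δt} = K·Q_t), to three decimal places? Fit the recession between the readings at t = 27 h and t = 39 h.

K ≈ 0.849

Using the recession-limb readings at t = 27 h and t = 39 h: Q falls from 27 to 14 m³/s over 4 intervals.
K = (Q₂/Q₁)^(1/4) = (14/27)^(1/4) = 0.849.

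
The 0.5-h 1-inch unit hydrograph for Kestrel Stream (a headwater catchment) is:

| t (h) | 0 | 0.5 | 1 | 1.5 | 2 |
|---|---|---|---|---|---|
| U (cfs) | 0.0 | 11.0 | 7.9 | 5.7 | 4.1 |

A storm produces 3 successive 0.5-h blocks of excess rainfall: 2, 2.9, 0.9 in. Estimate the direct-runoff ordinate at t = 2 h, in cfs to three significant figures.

Q ≈ 31.8 cfs

By discrete convolution, Q_j = Σ (P_i / 1 in) · U_{j−i}.
At t = 2 h (j=4): Q = (2/1)·4.1 + (2.9/1)·5.7 + (0.9/1)·7.9 = 31.8 cfs.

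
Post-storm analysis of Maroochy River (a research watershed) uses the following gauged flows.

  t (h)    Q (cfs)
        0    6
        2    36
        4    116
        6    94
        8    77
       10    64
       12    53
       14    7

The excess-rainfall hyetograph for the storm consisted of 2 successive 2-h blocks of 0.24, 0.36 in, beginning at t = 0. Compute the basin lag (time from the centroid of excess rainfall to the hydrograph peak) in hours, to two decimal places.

Centroid of excess rainfall: t_c = Σ P_i·t̄_i / ΣP_i = 2.2000 h (block centres at 1, 3 h).
Hydrograph peak occurs at t = 4 h, so basin lag t_L = 4 − 2.2000 = 1.80 h.

t_L ≈ 1.80 h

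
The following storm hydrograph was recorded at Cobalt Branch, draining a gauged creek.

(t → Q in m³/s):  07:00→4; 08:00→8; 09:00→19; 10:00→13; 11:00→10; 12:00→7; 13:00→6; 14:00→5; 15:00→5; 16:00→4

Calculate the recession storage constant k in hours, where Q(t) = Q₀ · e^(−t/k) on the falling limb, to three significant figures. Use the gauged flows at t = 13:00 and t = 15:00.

k ≈ 11.0 h

On the falling limb, Q drops from 6 to 5 m³/s between t = 13:00 and t = 15:00 (Δt = 2 h).
k = −Δt / ln(Q₂/Q₁) = −2 / ln(5/6) = 11.0 h.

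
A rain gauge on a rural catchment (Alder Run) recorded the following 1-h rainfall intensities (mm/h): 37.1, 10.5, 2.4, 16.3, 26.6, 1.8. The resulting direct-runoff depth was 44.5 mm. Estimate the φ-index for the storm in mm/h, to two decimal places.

Only the 3 blocks with intensity above φ contribute runoff: 37.1, 16.3, 26.6 mm/h.
Σ(I−φ)·Δt = d  ⇒  (37.1+16.3+26.6 − 3φ)·1 = 44.5
φ = (80.00 − 44.5/1) / 3 = 11.83 mm/h.

φ ≈ 11.83 mm/h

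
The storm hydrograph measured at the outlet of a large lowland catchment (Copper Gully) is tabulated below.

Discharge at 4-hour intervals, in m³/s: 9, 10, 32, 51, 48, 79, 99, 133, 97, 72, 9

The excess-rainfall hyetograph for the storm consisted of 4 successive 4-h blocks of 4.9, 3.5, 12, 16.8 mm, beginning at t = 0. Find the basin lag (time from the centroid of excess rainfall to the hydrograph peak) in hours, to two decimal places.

Centroid of excess rainfall: t_c = Σ P_i·t̄_i / ΣP_i = 10.3763 h (block centres at 2, 6, 10, 14 h).
Hydrograph peak occurs at t = 28 h, so basin lag t_L = 28 − 10.3763 = 17.62 h.

t_L ≈ 17.62 h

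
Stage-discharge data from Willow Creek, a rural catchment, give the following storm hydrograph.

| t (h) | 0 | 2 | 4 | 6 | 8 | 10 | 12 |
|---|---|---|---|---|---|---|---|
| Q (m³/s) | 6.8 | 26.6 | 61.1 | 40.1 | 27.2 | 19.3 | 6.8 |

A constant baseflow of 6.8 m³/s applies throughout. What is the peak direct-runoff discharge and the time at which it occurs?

Subtracting baseflow gives direct-runoff ordinates: 0.0, 19.8, 54.3, 33.3, 20.4, 12.5, 0.0 m³/s.
The maximum is 54.3 m³/s, occurring at the reading for t = 4 h.

Q_p = 54.3 m³/s at t = 4 h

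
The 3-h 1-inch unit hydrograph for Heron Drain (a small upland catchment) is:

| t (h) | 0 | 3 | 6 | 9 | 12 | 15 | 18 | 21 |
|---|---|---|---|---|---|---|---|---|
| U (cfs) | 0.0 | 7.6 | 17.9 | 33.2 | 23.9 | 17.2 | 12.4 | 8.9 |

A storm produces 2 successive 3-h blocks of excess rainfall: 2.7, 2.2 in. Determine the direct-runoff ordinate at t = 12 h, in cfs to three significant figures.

By discrete convolution, Q_j = Σ (P_i / 1 in) · U_{j−i}.
At t = 12 h (j=4): Q = (2.7/1)·23.9 + (2.2/1)·33.2 = 138 cfs.

Q ≈ 138 cfs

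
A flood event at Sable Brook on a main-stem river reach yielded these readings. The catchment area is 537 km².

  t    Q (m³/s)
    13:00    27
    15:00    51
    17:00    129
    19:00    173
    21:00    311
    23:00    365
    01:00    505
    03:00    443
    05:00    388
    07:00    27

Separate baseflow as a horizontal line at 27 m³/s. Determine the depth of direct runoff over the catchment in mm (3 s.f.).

Direct runoff: 0.0, 24.0, 102.0, 146.0, 284.0, 338.0, 478.0, 416.0, 361.0, 0.0 m³/s; ΣQ_DR = 2149 m³/s.
V = ΣQ_DR · Δt = 2149 × 7200 s = 1.547 × 10^7 m³.
Over A = 537 km², depth = V / A = 28.8 mm.

d ≈ 28.8 mm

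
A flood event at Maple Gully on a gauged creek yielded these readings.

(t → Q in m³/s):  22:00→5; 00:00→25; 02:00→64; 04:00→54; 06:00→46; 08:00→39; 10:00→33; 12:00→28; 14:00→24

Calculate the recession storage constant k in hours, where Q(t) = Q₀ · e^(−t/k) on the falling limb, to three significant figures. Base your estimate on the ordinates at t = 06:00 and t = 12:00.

On the falling limb, Q drops from 46 to 28 m³/s between t = 06:00 and t = 12:00 (Δt = 6 h).
k = −Δt / ln(Q₂/Q₁) = −6 / ln(28/46) = 12.1 h.

k ≈ 12.1 h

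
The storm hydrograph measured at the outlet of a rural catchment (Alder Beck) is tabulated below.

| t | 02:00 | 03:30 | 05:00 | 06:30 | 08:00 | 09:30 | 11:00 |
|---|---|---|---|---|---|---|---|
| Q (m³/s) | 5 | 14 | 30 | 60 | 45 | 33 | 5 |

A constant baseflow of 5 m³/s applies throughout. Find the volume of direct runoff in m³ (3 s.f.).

Direct-runoff ordinates (Q − Q_b): 0.0, 9.0, 25.0, 55.0, 40.0, 28.0, 0.0 m³/s.
ΣQ_DR = 157.0 m³/s.
With Δt = 1.5 h = 5400 s, V = ΣQ_DR · Δt = 157.0 × 5400 = 8.48 × 10^5 m³.

V ≈ 8.48 × 10^5 m³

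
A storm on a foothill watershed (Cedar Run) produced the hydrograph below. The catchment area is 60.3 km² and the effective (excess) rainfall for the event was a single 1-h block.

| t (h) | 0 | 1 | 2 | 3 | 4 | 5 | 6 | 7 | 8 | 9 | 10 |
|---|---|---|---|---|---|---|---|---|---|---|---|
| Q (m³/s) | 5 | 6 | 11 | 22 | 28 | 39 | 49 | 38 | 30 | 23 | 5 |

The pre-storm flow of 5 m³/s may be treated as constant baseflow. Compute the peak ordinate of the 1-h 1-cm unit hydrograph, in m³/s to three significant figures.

Direct runoff: 0.0, 1.0, 6.0, 17.0, 23.0, 34.0, 44.0, 33.0, 25.0, 18.0, 0.0 m³/s; ΣQ_DR = 201.0 m³/s, peak = 44.0 m³/s.
Runoff depth d = ΣQ_DR·Δt / A = 201.0 × 3600 / (60.3 km²) = 12.00 mm.
The 1-cm UH is the DRH scaled by (10 mm)/d, so U_p = 44.0 × 10/12.00 = 36.7 m³/s.

U_p ≈ 36.7 m³/s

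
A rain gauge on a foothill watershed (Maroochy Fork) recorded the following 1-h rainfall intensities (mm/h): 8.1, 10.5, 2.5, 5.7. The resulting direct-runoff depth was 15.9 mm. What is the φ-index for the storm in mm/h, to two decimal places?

Only the 3 blocks with intensity above φ contribute runoff: 8.1, 10.5, 5.7 mm/h.
Σ(I−φ)·Δt = d  ⇒  (8.1+10.5+5.7 − 3φ)·1 = 15.9
φ = (24.30 − 15.9/1) / 3 = 2.80 mm/h.

φ ≈ 2.80 mm/h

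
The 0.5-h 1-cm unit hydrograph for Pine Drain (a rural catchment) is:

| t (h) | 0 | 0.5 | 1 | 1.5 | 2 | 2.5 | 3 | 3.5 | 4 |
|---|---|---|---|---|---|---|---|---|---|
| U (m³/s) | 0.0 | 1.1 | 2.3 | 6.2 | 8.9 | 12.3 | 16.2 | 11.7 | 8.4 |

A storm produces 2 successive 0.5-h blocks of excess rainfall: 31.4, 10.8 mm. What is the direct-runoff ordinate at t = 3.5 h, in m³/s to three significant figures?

By discrete convolution, Q_j = Σ (P_i / 10 mm) · U_{j−i}.
At t = 3.5 h (j=7): Q = (31.4/10)·11.7 + (10.8/10)·16.2 = 54.2 m³/s.

Q ≈ 54.2 m³/s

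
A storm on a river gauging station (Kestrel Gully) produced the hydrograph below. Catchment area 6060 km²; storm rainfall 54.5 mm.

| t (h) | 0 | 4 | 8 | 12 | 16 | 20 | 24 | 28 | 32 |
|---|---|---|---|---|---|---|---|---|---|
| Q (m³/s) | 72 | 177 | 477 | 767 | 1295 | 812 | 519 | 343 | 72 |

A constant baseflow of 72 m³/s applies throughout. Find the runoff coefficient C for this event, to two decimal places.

C ≈ 0.17

ΣQ_DR = 3886 m³/s; V = ΣQ_DR·Δt = 5.596 × 10^7 m³.
Runoff depth d = V / A = 9.234 mm.
C = d / P = 9.234 / 54.5 = 0.17.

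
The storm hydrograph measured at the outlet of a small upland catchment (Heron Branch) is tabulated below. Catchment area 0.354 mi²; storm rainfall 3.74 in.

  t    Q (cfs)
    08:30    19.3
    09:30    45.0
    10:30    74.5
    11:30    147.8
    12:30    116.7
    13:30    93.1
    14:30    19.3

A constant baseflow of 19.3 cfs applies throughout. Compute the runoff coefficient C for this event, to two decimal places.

C ≈ 0.45

ΣQ_DR = 380.6 cfs; V = ΣQ_DR·Δt = 1.370 × 10^6 ft³.
Runoff depth d = V / A = 1.666 in.
C = d / P = 1.666 / 3.74 = 0.45.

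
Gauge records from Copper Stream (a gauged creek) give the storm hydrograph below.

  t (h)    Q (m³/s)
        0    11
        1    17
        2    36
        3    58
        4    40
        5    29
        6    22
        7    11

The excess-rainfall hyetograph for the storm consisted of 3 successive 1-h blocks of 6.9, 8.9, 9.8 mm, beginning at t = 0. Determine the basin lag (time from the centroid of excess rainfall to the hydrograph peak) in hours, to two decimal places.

t_L ≈ 1.39 h

Centroid of excess rainfall: t_c = Σ P_i·t̄_i / ΣP_i = 1.6133 h (block centres at 0.5, 1.5, 2.5 h).
Hydrograph peak occurs at t = 3 h, so basin lag t_L = 3 − 1.6133 = 1.39 h.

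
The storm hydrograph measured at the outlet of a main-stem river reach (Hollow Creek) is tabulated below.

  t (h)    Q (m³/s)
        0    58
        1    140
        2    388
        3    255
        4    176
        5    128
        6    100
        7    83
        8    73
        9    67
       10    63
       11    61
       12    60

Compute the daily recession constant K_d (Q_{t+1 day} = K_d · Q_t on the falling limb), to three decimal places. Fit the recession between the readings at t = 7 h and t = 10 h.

Between t = 7 h and t = 10 h the flow falls from 83 to 63 m³/s over 3×1 h = 3 h.
Per-interval ratio K = (63/83)^(1/3) = 0.9122; K_d = K^(24/1) = 0.110.

K_d ≈ 0.110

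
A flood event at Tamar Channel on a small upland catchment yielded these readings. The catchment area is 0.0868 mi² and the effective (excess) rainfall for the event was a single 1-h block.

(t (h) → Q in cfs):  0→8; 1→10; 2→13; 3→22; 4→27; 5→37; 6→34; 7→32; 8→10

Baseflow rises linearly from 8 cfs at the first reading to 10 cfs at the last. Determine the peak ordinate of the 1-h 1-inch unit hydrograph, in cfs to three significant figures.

U_p ≈ 13.9 cfs

Direct runoff: 0.00, 1.75, 4.50, 13.25, 18.00, 27.75, 24.50, 22.25, 0.00 cfs; ΣQ_DR = 112.0 cfs, peak = 27.75 cfs.
Runoff depth d = ΣQ_DR·Δt / A = 112.0 × 3600 / (0.0868 mi²) = 1.999 in.
The 1-inch UH is the DRH scaled by (1 in)/d, so U_p = 27.75 × 1/1.999 = 13.9 cfs.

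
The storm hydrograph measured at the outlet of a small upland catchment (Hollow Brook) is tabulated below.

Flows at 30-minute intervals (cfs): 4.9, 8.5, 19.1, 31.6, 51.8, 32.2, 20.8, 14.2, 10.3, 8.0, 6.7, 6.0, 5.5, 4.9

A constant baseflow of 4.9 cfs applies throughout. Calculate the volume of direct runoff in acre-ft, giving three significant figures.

V ≈ 6.44 acre-ft

Direct-runoff ordinates (Q − Q_b): 0.0, 3.6, 14.2, 26.7, 46.9, 27.3, 15.9, 9.3, 5.4, 3.1, 1.8, 1.1, 0.6, 0.0 cfs.
ΣQ_DR = 155.9 cfs.
With Δt = 0.5 h = 1800 s, V = ΣQ_DR · Δt = 155.9 × 1800 = 2.81 × 10^5 ft³ = 6.44 acre-ft.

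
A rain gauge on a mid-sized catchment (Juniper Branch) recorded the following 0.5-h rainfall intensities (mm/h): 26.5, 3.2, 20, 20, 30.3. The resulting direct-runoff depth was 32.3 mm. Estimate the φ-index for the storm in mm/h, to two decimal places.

Only the 4 blocks with intensity above φ contribute runoff: 26.5, 20, 20, 30.3 mm/h.
Σ(I−φ)·Δt = d  ⇒  (26.5+20+20+30.3 − 4φ)·0.5 = 32.3
φ = (96.80 − 32.3/0.5) / 4 = 8.05 mm/h.

φ ≈ 8.05 mm/h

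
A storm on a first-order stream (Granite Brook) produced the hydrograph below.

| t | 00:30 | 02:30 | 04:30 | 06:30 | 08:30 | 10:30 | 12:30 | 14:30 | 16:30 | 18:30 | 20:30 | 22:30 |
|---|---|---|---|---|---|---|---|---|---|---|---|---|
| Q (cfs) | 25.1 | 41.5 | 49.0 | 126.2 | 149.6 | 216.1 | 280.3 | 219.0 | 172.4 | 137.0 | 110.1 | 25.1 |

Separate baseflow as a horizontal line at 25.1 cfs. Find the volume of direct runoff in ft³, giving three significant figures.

Direct-runoff ordinates (Q − Q_b): 0.0, 16.4, 23.9, 101.1, 124.5, 191.0, 255.2, 193.9, 147.3, 111.9, 85.0, 0.0 cfs.
ΣQ_DR = 1250 cfs.
With Δt = 2 h = 7200 s, V = ΣQ_DR · Δt = 1250 × 7200 = 9.00 × 10^6 ft³.

V ≈ 9.00 × 10^6 ft³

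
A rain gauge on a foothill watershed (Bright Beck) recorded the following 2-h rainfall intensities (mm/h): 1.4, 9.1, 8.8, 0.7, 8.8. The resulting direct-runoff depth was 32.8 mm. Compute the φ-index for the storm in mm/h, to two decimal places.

φ ≈ 3.43 mm/h

Only the 3 blocks with intensity above φ contribute runoff: 9.1, 8.8, 8.8 mm/h.
Σ(I−φ)·Δt = d  ⇒  (9.1+8.8+8.8 − 3φ)·2 = 32.8
φ = (26.70 − 32.8/2) / 3 = 3.43 mm/h.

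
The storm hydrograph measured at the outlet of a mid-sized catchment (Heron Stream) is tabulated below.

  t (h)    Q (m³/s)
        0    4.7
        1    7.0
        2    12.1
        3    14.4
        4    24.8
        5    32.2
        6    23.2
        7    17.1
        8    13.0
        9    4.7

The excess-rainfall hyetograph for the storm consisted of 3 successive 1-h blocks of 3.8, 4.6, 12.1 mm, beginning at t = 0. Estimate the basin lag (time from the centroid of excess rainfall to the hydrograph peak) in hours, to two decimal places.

Centroid of excess rainfall: t_c = Σ P_i·t̄_i / ΣP_i = 1.9049 h (block centres at 0.5, 1.5, 2.5 h).
Hydrograph peak occurs at t = 5 h, so basin lag t_L = 5 − 1.9049 = 3.10 h.

t_L ≈ 3.10 h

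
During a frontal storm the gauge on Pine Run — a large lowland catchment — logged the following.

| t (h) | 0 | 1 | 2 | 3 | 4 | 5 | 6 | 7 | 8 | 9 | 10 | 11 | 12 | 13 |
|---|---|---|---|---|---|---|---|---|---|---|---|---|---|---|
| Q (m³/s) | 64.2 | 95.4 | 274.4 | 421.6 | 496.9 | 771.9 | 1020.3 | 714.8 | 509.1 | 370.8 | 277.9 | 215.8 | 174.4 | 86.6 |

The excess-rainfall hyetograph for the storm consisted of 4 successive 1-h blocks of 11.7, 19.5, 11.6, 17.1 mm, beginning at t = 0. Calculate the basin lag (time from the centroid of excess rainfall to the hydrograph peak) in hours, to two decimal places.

t_L ≈ 3.93 h

Centroid of excess rainfall: t_c = Σ P_i·t̄_i / ΣP_i = 2.0693 h (block centres at 0.5, 1.5, 2.5, 3.5 h).
Hydrograph peak occurs at t = 6 h, so basin lag t_L = 6 − 2.0693 = 3.93 h.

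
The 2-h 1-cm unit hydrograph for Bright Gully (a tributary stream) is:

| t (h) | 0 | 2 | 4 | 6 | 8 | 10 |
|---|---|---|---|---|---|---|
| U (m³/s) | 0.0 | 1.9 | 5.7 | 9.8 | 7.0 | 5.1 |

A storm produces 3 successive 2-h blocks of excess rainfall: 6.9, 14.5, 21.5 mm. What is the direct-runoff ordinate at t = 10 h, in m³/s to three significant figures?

Q ≈ 34.7 m³/s

By discrete convolution, Q_j = Σ (P_i / 10 mm) · U_{j−i}.
At t = 10 h (j=5): Q = (6.9/10)·5.1 + (14.5/10)·7.0 + (21.5/10)·9.8 = 34.7 m³/s.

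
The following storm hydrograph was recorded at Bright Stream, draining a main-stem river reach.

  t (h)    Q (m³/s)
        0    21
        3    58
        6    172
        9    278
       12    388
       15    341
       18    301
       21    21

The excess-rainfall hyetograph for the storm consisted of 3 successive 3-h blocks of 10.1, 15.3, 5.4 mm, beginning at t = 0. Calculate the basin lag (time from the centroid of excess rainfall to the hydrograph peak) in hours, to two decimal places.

t_L ≈ 7.96 h

Centroid of excess rainfall: t_c = Σ P_i·t̄_i / ΣP_i = 4.0422 h (block centres at 1.5, 4.5, 7.5 h).
Hydrograph peak occurs at t = 12 h, so basin lag t_L = 12 − 4.0422 = 7.96 h.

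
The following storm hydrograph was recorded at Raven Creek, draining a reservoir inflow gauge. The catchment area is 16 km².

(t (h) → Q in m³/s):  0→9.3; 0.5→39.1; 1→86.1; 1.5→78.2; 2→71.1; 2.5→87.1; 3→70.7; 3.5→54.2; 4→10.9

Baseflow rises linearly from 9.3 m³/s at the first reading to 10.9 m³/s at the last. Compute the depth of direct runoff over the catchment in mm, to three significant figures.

Direct runoff: 0.00, 29.60, 76.40, 68.30, 61.00, 76.80, 60.20, 43.50, 0.00 m³/s; ΣQ_DR = 415.8 m³/s.
V = ΣQ_DR · Δt = 415.8 × 1800 s = 7.484 × 10^5 m³.
Over A = 16 km², depth = V / A = 46.8 mm.

d ≈ 46.8 mm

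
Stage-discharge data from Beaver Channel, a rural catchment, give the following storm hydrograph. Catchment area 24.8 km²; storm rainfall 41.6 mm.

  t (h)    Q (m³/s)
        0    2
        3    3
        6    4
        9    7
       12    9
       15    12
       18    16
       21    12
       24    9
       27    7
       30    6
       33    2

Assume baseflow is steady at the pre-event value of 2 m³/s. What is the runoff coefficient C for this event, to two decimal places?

ΣQ_DR = 65.00 m³/s; V = ΣQ_DR·Δt = 7.020 × 10^5 m³.
Runoff depth d = V / A = 28.31 mm.
C = d / P = 28.31 / 41.6 = 0.68.

C ≈ 0.68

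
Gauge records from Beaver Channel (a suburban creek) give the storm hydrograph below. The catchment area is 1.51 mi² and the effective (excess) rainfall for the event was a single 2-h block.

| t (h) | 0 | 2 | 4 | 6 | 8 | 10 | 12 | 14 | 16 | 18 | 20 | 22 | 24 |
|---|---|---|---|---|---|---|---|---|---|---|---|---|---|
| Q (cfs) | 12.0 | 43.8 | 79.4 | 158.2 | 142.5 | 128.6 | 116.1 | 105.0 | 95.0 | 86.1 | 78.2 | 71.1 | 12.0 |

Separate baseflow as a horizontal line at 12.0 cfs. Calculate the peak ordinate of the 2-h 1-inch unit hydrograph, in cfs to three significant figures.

Direct runoff: 0.0, 31.8, 67.4, 146.2, 130.5, 116.6, 104.1, 93.0, 83.0, 74.1, 66.2, 59.1, 0.0 cfs; ΣQ_DR = 972.0 cfs, peak = 146.2 cfs.
Runoff depth d = ΣQ_DR·Δt / A = 972.0 × 7200 / (1.51 mi²) = 1.995 in.
The 1-inch UH is the DRH scaled by (1 in)/d, so U_p = 146.2 × 1/1.995 = 73.3 cfs.

U_p ≈ 73.3 cfs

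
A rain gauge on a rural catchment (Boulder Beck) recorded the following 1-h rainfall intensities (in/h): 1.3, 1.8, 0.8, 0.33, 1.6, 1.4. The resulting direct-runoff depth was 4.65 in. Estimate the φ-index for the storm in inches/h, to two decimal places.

φ ≈ 0.45 in/h

Only the 5 blocks with intensity above φ contribute runoff: 1.3, 1.8, 0.8, 1.6, 1.4 in/h.
Σ(I−φ)·Δt = d  ⇒  (1.3+1.8+0.8+1.6+1.4 − 5φ)·1 = 4.65
φ = (6.900 − 4.65/1) / 5 = 0.45 in/h.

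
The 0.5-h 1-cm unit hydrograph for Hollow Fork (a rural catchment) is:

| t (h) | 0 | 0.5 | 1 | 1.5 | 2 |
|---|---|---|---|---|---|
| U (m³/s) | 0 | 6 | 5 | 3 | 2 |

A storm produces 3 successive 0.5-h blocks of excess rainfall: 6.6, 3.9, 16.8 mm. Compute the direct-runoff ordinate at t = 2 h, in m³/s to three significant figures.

By discrete convolution, Q_j = Σ (P_i / 10 mm) · U_{j−i}.
At t = 2 h (j=4): Q = (6.6/10)·2 + (3.9/10)·3 + (16.8/10)·5 = 10.9 m³/s.

Q ≈ 10.9 m³/s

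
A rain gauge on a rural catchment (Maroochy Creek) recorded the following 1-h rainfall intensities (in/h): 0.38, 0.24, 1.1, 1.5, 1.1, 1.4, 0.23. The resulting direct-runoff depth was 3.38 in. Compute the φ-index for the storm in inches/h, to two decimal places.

Only the 4 blocks with intensity above φ contribute runoff: 1.1, 1.5, 1.1, 1.4 in/h.
Σ(I−φ)·Δt = d  ⇒  (1.1+1.5+1.1+1.4 − 4φ)·1 = 3.38
φ = (5.100 − 3.38/1) / 4 = 0.43 in/h.

φ ≈ 0.43 in/h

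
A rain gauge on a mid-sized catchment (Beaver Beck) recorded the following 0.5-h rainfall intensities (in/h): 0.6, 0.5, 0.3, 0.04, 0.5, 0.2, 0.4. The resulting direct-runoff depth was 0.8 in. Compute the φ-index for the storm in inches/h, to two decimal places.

φ ≈ 0.15 in/h

Only the 6 blocks with intensity above φ contribute runoff: 0.6, 0.5, 0.3, 0.5, 0.2, 0.4 in/h.
Σ(I−φ)·Δt = d  ⇒  (0.6+0.5+0.3+0.5+0.2+0.4 − 6φ)·0.5 = 0.8
φ = (2.500 − 0.8/0.5) / 6 = 0.15 in/h.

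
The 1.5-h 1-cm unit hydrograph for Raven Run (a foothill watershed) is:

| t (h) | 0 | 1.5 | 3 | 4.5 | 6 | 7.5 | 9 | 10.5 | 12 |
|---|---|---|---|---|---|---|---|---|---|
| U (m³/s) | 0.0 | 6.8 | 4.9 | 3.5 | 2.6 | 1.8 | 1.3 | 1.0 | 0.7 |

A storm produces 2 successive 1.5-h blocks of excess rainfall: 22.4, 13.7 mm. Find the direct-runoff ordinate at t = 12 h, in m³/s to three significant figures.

By discrete convolution, Q_j = Σ (P_i / 10 mm) · U_{j−i}.
At t = 12 h (j=8): Q = (22.4/10)·0.7 + (13.7/10)·1.0 = 2.94 m³/s.

Q ≈ 2.94 m³/s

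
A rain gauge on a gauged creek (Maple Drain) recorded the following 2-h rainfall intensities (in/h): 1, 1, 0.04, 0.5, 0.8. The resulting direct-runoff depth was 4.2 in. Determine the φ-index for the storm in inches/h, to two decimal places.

Only the 4 blocks with intensity above φ contribute runoff: 1, 1, 0.5, 0.8 in/h.
Σ(I−φ)·Δt = d  ⇒  (1+1+0.5+0.8 − 4φ)·2 = 4.2
φ = (3.300 − 4.2/2) / 4 = 0.30 in/h.

φ ≈ 0.30 in/h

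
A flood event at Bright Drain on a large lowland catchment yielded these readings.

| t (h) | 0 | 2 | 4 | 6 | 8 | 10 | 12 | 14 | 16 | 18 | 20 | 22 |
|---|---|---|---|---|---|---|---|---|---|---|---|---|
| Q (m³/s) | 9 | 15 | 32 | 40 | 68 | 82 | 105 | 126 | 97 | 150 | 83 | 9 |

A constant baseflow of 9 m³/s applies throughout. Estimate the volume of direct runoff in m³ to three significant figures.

V ≈ 5.10 × 10^6 m³

Direct-runoff ordinates (Q − Q_b): 0.0, 6.0, 23.0, 31.0, 59.0, 73.0, 96.0, 117.0, 88.0, 141.0, 74.0, 0.0 m³/s.
ΣQ_DR = 708.0 m³/s.
With Δt = 2 h = 7200 s, V = ΣQ_DR · Δt = 708.0 × 7200 = 5.10 × 10^6 m³.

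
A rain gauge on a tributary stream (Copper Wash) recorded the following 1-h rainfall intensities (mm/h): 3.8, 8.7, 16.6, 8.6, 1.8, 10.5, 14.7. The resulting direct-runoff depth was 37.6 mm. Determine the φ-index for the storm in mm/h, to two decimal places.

φ ≈ 4.30 mm/h

Only the 5 blocks with intensity above φ contribute runoff: 8.7, 16.6, 8.6, 10.5, 14.7 mm/h.
Σ(I−φ)·Δt = d  ⇒  (8.7+16.6+8.6+10.5+14.7 − 5φ)·1 = 37.6
φ = (59.10 − 37.6/1) / 5 = 4.30 mm/h.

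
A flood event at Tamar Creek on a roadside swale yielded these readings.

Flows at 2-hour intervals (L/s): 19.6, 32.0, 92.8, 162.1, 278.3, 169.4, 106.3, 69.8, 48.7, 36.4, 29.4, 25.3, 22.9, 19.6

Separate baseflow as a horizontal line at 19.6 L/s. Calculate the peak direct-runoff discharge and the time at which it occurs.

Q_p = 258.7 L/s at t = 8 h

Subtracting baseflow gives direct-runoff ordinates: 0.0, 12.4, 73.2, 142.5, 258.7, 149.8, 86.7, 50.2, 29.1, 16.8, 9.8, 5.7, 3.3, 0.0 L/s.
The maximum is 258.7 L/s, occurring at the reading for t = 8 h.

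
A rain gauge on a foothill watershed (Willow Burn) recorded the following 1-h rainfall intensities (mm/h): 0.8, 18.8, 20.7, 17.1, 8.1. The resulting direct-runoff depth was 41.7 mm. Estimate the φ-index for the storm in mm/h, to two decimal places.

Only the 4 blocks with intensity above φ contribute runoff: 18.8, 20.7, 17.1, 8.1 mm/h.
Σ(I−φ)·Δt = d  ⇒  (18.8+20.7+17.1+8.1 − 4φ)·1 = 41.7
φ = (64.70 − 41.7/1) / 4 = 5.75 mm/h.

φ ≈ 5.75 mm/h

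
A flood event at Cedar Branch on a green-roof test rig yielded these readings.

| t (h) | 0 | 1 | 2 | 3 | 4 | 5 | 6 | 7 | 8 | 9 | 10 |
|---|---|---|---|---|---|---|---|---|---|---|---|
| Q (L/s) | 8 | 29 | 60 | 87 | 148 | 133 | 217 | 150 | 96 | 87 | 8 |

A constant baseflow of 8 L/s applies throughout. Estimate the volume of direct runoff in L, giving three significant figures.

Direct-runoff ordinates (Q − Q_b): 0.0, 21.0, 52.0, 79.0, 140.0, 125.0, 209.0, 142.0, 88.0, 79.0, 0.0 L/s.
ΣQ_DR = 935.0 L/s.
With Δt = 1 h = 3600 s, V = ΣQ_DR · Δt = 935.0 × 3600 = 3.37 × 10^6 L.

V ≈ 3.37 × 10^6 L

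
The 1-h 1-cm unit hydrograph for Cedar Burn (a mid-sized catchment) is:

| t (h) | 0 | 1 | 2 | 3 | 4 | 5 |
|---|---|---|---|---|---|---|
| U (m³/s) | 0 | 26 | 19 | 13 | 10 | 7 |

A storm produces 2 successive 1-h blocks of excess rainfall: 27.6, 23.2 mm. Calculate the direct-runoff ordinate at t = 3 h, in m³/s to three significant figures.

By discrete convolution, Q_j = Σ (P_i / 10 mm) · U_{j−i}.
At t = 3 h (j=3): Q = (27.6/10)·13 + (23.2/10)·19 = 80.0 m³/s.

Q ≈ 80.0 m³/s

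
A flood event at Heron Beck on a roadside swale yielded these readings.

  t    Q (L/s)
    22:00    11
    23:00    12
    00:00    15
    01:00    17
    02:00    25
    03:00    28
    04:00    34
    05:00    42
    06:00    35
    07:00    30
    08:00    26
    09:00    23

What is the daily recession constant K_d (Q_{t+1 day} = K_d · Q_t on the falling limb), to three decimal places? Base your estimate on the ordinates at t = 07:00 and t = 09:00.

Between t = 07:00 and t = 09:00 the flow falls from 30 to 23 L/s over 2×1 h = 2 h.
Per-interval ratio K = (23/30)^(1/2) = 0.8756; K_d = K^(24/1) = 0.041.

K_d ≈ 0.041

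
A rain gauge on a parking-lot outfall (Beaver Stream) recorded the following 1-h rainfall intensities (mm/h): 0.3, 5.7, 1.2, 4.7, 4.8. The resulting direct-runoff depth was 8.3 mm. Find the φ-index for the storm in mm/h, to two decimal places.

φ ≈ 2.30 mm/h

Only the 3 blocks with intensity above φ contribute runoff: 5.7, 4.7, 4.8 mm/h.
Σ(I−φ)·Δt = d  ⇒  (5.7+4.7+4.8 − 3φ)·1 = 8.3
φ = (15.20 − 8.3/1) / 3 = 2.30 mm/h.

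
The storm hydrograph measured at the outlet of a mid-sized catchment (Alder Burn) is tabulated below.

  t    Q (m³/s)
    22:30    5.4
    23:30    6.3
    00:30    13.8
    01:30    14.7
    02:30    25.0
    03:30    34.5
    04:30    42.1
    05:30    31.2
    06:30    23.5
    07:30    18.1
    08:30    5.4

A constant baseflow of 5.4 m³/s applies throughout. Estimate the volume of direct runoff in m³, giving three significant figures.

V ≈ 5.78 × 10^5 m³

Direct-runoff ordinates (Q − Q_b): 0.0, 0.9, 8.4, 9.3, 19.6, 29.1, 36.7, 25.8, 18.1, 12.7, 0.0 m³/s.
ΣQ_DR = 160.6 m³/s.
With Δt = 1 h = 3600 s, V = ΣQ_DR · Δt = 160.6 × 3600 = 5.78 × 10^5 m³.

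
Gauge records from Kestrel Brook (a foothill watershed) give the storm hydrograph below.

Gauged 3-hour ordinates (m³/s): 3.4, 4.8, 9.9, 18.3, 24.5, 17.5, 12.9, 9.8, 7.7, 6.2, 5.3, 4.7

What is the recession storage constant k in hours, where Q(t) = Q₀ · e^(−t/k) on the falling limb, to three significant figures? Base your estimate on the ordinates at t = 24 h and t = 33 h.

On the falling limb, Q drops from 7.7 to 4.7 m³/s between t = 24 h and t = 33 h (Δt = 9 h).
k = −Δt / ln(Q₂/Q₁) = −9 / ln(4.7/7.7) = 18.2 h.

k ≈ 18.2 h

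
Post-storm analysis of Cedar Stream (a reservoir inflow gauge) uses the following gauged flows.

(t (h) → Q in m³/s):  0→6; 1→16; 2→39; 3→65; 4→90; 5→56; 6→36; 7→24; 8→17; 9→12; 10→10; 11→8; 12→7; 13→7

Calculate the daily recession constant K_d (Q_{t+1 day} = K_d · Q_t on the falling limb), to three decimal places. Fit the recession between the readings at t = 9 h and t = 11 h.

K_d ≈ 0.008

Between t = 9 h and t = 11 h the flow falls from 12 to 8 m³/s over 2×1 h = 2 h.
Per-interval ratio K = (8/12)^(1/2) = 0.8165; K_d = K^(24/1) = 0.008.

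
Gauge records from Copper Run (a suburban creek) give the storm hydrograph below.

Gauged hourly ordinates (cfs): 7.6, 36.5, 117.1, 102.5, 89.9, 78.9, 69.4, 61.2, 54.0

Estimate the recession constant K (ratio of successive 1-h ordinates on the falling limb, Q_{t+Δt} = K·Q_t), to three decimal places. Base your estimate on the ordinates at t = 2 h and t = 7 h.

Using the recession-limb readings at t = 2 h and t = 7 h: Q falls from 117.1 to 61.2 cfs over 5 intervals.
K = (Q₂/Q₁)^(1/5) = (61.2/117.1)^(1/5) = 0.878.

K ≈ 0.878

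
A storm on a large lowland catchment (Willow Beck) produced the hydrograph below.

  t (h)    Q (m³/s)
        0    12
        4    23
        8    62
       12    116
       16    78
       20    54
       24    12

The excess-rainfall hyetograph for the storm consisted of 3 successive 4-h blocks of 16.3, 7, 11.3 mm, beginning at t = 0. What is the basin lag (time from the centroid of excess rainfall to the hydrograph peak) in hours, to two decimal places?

t_L ≈ 6.58 h

Centroid of excess rainfall: t_c = Σ P_i·t̄_i / ΣP_i = 5.4220 h (block centres at 2, 6, 10 h).
Hydrograph peak occurs at t = 12 h, so basin lag t_L = 12 − 5.4220 = 6.58 h.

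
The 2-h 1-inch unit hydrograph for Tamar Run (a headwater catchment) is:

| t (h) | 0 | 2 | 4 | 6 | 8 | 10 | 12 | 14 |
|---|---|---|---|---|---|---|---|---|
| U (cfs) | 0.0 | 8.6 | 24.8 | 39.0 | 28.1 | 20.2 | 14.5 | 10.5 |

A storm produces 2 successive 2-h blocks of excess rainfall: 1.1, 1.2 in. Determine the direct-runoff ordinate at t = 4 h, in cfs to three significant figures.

By discrete convolution, Q_j = Σ (P_i / 1 in) · U_{j−i}.
At t = 4 h (j=2): Q = (1.1/1)·24.8 + (1.2/1)·8.6 = 37.6 cfs.

Q ≈ 37.6 cfs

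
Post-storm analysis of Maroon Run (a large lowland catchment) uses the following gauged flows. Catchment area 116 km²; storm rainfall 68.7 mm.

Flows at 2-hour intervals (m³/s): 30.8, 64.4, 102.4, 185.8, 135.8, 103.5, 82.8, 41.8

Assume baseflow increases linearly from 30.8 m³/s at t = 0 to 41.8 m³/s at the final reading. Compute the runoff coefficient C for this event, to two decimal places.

ΣQ_DR = 456.9 m³/s; V = ΣQ_DR·Δt = 3.290 × 10^6 m³.
Runoff depth d = V / A = 28.36 mm.
C = d / P = 28.36 / 68.7 = 0.41.

C ≈ 0.41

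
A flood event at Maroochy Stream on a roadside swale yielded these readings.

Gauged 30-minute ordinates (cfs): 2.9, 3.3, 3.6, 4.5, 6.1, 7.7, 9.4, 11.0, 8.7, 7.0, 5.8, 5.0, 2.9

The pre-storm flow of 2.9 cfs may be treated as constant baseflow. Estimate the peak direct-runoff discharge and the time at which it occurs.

Q_p = 8.1 cfs at t = 3.5 h

Subtracting baseflow gives direct-runoff ordinates: 0.0, 0.4, 0.7, 1.6, 3.2, 4.8, 6.5, 8.1, 5.8, 4.1, 2.9, 2.1, 0.0 cfs.
The maximum is 8.1 cfs, occurring at the reading for t = 3.5 h.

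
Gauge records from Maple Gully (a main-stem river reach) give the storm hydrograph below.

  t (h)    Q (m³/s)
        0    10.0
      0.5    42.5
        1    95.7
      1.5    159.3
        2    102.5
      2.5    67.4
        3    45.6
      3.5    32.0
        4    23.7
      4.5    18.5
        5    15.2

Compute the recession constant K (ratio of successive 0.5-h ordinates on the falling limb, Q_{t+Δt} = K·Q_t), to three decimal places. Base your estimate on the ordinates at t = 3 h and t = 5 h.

K ≈ 0.760

Using the recession-limb readings at t = 3 h and t = 5 h: Q falls from 45.6 to 15.2 m³/s over 4 intervals.
K = (Q₂/Q₁)^(1/4) = (15.2/45.6)^(1/4) = 0.760.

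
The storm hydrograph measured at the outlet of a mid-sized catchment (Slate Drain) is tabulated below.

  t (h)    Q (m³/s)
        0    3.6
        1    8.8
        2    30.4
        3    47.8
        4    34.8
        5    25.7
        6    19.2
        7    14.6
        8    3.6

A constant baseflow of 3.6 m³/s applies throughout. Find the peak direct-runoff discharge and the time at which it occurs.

Q_p = 44.2 m³/s at t = 3 h

Subtracting baseflow gives direct-runoff ordinates: 0.0, 5.2, 26.8, 44.2, 31.2, 22.1, 15.6, 11.0, 0.0 m³/s.
The maximum is 44.2 m³/s, occurring at the reading for t = 3 h.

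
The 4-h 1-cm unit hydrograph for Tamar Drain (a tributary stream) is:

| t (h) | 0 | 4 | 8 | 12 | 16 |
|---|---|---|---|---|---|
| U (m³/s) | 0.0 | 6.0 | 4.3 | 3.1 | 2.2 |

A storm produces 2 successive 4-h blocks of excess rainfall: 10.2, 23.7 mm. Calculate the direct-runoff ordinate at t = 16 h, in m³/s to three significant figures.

Q ≈ 9.59 m³/s

By discrete convolution, Q_j = Σ (P_i / 10 mm) · U_{j−i}.
At t = 16 h (j=4): Q = (10.2/10)·2.2 + (23.7/10)·3.1 = 9.59 m³/s.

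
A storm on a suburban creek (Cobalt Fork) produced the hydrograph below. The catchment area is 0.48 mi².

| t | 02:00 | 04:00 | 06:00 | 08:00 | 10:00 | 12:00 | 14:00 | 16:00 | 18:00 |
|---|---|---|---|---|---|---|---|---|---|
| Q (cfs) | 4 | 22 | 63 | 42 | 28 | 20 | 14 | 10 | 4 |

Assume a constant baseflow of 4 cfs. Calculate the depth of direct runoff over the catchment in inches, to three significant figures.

Direct runoff: 0.0, 18.0, 59.0, 38.0, 24.0, 16.0, 10.0, 6.0, 0.0 cfs; ΣQ_DR = 171.0 cfs.
V = ΣQ_DR · Δt = 171.0 × 7200 s = 1.231 × 10^6 ft³.
Over A = 0.48 mi², depth = V / A = 1.10 in.

d ≈ 1.10 in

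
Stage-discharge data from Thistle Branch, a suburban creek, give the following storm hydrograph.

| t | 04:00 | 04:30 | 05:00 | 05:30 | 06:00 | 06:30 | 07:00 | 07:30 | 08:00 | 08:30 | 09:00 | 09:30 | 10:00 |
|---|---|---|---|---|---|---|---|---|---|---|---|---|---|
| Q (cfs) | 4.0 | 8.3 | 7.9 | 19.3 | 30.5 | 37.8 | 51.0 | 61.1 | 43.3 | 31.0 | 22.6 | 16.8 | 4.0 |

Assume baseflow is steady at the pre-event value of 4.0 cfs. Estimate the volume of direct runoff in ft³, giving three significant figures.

Direct-runoff ordinates (Q − Q_b): 0.0, 4.3, 3.9, 15.3, 26.5, 33.8, 47.0, 57.1, 39.3, 27.0, 18.6, 12.8, 0.0 cfs.
ΣQ_DR = 285.6 cfs.
With Δt = 0.5 h = 1800 s, V = ΣQ_DR · Δt = 285.6 × 1800 = 5.14 × 10^5 ft³.

V ≈ 5.14 × 10^5 ft³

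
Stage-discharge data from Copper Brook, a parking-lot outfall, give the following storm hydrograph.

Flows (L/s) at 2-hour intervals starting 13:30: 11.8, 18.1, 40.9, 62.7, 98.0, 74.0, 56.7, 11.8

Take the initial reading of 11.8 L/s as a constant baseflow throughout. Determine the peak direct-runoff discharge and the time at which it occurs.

Subtracting baseflow gives direct-runoff ordinates: 0.0, 6.3, 29.1, 50.9, 86.2, 62.2, 44.9, 0.0 L/s.
The maximum is 86.2 L/s, occurring at the reading for t = 21:30.

Q_p = 86.2 L/s at t = 21:30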